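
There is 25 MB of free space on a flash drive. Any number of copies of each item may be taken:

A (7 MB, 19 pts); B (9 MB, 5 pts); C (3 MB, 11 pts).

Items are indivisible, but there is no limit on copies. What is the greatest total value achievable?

Best value-per-unit is C at 11/3, and filling with it alone uses size 8×3=24. No mix of the others beats 8×11 = 88.

88 pts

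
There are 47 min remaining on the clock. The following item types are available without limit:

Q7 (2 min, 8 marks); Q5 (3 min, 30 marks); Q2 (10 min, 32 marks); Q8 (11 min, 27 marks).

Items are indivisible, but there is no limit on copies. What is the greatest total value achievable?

Best value-per-unit is Q5 at 30/3; filling with it alone gives 15×30 = 450.
Optimal mix: 1×Q7 + 15×Q5 → time 47, value 458.

458 marks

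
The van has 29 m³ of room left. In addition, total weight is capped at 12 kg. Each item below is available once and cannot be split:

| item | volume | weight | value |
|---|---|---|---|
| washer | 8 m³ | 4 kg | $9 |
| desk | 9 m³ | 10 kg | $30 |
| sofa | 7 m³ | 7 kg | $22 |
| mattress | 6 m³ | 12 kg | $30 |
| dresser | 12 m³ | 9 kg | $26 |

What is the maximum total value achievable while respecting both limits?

$31

Feasible sets respecting both limits:
- washer+sofa: volume 15, weight 11, value 31
- desk: volume 9, weight 10, value 30
- mattress: volume 6, weight 12, value 30
Best: $31.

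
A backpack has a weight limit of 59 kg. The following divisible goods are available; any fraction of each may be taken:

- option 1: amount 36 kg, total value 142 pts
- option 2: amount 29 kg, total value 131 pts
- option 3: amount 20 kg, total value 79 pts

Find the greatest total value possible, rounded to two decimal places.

249.44

Take in order of value per unit:
- option 2 (131/29 per unit): all 29 → value 131, running total 131.00
- option 3 (79/20 per unit): all 20 → value 79, running total 210.00
- option 1 (142/36 per unit): 10 of 36 → value 10×142/36 = 39.4444, running total 249.44
Total 249.44.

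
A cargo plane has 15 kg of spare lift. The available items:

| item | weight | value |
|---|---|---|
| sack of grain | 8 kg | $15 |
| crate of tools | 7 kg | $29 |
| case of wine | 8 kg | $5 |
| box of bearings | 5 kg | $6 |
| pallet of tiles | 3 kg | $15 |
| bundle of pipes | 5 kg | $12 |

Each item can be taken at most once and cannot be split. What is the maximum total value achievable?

Check high-value combinations within 15 kg:
- crate of tools+pallet of tiles+bundle of pipes: weight 7+3+5=15, value 29+15+12=56
- crate of tools+box of bearings+pallet of tiles: weight 7+5+3=15, value 29+6+15=50
- crate of tools+pallet of tiles: weight 7+3=10, value 29+15=44
Best: $56.

$56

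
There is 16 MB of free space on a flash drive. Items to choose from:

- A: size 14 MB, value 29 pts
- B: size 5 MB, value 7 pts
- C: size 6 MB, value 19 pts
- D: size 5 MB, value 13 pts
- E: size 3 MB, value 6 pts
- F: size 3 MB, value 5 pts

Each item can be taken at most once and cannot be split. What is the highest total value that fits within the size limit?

This is a 0/1 knapsack; check combinations near the capacity.
- B+C+D: size 5+6+5=16, value 7+19+13=39
- C+D+E: size 6+5+3=14, value 19+13+6=38
- C+D+F: size 6+5+3=14, value 19+13+5=37
Best: 39 pts.

39 pts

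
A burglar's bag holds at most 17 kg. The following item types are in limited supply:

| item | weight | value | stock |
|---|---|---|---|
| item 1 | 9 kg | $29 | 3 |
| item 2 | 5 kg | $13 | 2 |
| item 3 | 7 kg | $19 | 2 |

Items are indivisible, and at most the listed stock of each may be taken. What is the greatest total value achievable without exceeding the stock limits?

Best selections within weight 17 and stock limits:
- 1×item 1 + 1×item 3: weight 16, value 48
- 2×item 2 + 1×item 3: weight 17, value 45
Best: $48.

$48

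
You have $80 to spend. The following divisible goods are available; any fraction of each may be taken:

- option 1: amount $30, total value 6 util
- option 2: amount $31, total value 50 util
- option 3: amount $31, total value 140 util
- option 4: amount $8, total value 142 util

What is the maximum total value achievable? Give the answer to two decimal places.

Take in order of value per unit:
- option 4 (142/8 per unit): all 8 → value 142, running total 142.00
- option 3 (140/31 per unit): all 31 → value 140, running total 282.00
- option 2 (50/31 per unit): all 31 → value 50, running total 332.00
- option 1 (6/30 per unit): 10 of 30 → value 10×6/30 = 2.0000, running total 334.00
Total 334.00.

334.00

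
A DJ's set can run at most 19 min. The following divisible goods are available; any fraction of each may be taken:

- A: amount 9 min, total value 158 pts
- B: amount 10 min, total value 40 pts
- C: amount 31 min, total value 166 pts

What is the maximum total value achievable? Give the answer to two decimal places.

211.55

Take in order of value per unit:
- A (158/9 per unit): all 9 → value 158, running total 158.00
- C (166/31 per unit): 10 of 31 → value 10×166/31 = 53.5484, running total 211.55
Total 211.55.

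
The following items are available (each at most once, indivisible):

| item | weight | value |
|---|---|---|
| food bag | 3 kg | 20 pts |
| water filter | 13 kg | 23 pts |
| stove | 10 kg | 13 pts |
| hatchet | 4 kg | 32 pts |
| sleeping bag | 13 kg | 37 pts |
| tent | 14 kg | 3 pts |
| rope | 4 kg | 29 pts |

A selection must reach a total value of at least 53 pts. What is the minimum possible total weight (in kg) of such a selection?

Subsets with value ≥ 53, sorted by total weight:
- hatchet+rope: weight 8, value 61
- food bag+hatchet+rope: weight 11, value 81
- food bag+sleeping bag: weight 16, value 57
- hatchet+sleeping bag: weight 17, value 69
Minimum weight: 8 kg.

8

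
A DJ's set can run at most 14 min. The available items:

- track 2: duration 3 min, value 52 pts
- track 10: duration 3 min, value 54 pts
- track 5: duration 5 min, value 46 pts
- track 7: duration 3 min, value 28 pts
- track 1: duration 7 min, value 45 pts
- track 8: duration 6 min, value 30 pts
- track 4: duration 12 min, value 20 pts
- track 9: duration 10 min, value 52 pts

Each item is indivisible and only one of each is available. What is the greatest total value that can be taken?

Check high-value combinations within 14 min:
- track 2+track 10+track 5+track 7: duration 3+3+5+3=14, value 52+54+46+28=180
- track 2+track 10+track 5: duration 3+3+5=11, value 52+54+46=152
- track 2+track 10+track 1: duration 3+3+7=13, value 52+54+45=151
- track 2+track 10+track 8: duration 3+3+6=12, value 52+54+30=136
Best: 180 pts.

180 pts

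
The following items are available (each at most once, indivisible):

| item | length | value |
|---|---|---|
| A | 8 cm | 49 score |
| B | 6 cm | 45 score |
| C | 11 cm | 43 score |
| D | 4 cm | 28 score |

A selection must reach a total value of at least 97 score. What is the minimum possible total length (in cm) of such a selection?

Subsets with value ≥ 97, sorted by total length:
- A+B+D: length 18, value 122
- B+C+D: length 21, value 116
Minimum length: 18 cm.

18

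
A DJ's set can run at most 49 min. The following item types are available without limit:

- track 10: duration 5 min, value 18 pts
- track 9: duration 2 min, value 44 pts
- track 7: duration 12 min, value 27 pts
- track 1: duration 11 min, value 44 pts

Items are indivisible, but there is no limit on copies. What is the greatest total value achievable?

1056 pts

Best value-per-unit is track 9 at 44/2, and filling with it alone uses duration 24×2=48. No mix of the others beats 24×44 = 1056.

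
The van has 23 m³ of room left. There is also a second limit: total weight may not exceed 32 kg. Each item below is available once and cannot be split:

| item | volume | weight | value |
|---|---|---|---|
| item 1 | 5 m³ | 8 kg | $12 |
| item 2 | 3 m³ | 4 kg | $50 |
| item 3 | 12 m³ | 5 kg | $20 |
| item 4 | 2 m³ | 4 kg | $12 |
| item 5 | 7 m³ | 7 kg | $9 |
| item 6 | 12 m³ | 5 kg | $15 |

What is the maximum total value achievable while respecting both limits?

$94

Feasible sets respecting both limits:
- item 1+item 2+item 3+item 4: volume 22, weight 21, value 94
- item 1+item 2+item 4+item 6: volume 22, weight 21, value 89
- item 1+item 2+item 4+item 5: volume 17, weight 23, value 83
- item 1+item 2+item 3: volume 20, weight 17, value 82
Best: $94.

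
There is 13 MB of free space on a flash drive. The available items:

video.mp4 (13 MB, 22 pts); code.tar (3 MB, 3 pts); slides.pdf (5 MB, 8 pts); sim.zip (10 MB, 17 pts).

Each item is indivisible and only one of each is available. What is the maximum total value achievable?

22 pts

Check high-value combinations within 13 MB:
- video.mp4: size 13, value 22
- code.tar+sim.zip: size 3+10=13, value 3+17=20
- sim.zip: size 10, value 17
- code.tar+slides.pdf: size 3+5=8, value 3+8=11
- slides.pdf: size 5, value 8
Best: 22 pts.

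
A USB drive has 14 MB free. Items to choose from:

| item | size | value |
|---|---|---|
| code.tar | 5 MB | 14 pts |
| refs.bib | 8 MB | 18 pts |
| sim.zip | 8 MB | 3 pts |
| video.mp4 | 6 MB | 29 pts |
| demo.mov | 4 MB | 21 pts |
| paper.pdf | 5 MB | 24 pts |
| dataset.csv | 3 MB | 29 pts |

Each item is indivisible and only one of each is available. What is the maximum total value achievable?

Check high-value combinations within 14 MB:
- video.mp4+paper.pdf+dataset.csv: size 6+5+3=14, value 29+24+29=82
- video.mp4+demo.mov+dataset.csv: size 6+4+3=13, value 29+21+29=79
- demo.mov+paper.pdf+dataset.csv: size 4+5+3=12, value 21+24+29=74
Best: 82 pts.

82 pts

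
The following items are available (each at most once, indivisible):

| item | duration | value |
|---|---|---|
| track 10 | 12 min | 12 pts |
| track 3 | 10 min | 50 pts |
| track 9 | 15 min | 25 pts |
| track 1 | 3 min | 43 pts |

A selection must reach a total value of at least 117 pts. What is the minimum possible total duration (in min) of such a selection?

Subsets with value ≥ 117, sorted by total duration:
- track 3+track 9+track 1: duration 28, value 118
- track 10+track 3+track 9+track 1: duration 40, value 130
Minimum duration: 28 min.

28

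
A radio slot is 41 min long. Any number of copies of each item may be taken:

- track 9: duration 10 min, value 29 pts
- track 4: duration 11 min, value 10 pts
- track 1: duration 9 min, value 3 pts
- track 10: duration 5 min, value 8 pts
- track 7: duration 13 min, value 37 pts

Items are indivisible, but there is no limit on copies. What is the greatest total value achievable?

116 pts

Best value-per-unit is track 9 at 29/10, and filling with it alone uses duration 4×10=40. No mix of the others beats 4×29 = 116.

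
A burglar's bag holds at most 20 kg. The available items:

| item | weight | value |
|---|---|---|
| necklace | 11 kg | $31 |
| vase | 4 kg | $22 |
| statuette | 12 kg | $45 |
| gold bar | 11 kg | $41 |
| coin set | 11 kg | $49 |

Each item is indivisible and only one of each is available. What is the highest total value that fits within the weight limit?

Check high-value combinations within 20 kg:
- vase+coin set: weight 4+11=15, value 22+49=71
- vase+statuette: weight 4+12=16, value 22+45=67
- vase+gold bar: weight 4+11=15, value 22+41=63
- necklace+vase: weight 11+4=15, value 31+22=53
Best: $71.

$71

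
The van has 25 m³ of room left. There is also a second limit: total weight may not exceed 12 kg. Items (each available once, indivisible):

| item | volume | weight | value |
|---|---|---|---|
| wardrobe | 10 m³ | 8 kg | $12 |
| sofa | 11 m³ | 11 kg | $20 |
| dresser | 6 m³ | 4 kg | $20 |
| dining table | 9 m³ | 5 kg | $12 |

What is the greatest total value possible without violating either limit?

$32

Feasible sets respecting both limits:
- wardrobe+dresser: volume 16, weight 12, value 32
- dresser+dining table: volume 15, weight 9, value 32
- sofa: volume 11, weight 11, value 20
Best: $32.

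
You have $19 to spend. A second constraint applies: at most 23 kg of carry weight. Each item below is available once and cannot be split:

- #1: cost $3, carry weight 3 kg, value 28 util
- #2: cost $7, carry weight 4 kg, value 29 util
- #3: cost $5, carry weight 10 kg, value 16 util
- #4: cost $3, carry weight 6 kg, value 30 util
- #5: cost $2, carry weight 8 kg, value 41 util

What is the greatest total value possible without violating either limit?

128 util

Feasible sets respecting both limits:
- #1+#2+#4+#5: cost 15, carry weight 21, value 128
- #1+#2+#3+#4: cost 18, carry weight 23, value 103
- #2+#4+#5: cost 12, carry weight 18, value 100
Best: 128 util.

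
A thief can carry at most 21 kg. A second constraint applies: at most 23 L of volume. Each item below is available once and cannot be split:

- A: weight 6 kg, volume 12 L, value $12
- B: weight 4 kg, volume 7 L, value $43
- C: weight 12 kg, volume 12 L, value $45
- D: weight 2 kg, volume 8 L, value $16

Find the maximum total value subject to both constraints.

$88

Feasible sets respecting both limits:
- B+C: weight 16, volume 19, value 88
- C+D: weight 14, volume 20, value 61
- B+D: weight 6, volume 15, value 59
- A+B: weight 10, volume 19, value 55
Best: $88.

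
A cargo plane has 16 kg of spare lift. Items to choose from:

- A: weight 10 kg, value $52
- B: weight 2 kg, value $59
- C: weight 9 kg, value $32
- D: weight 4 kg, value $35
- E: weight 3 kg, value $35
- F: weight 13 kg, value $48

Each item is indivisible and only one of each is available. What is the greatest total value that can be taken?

Check high-value combinations within 16 kg:
- A+B+E: weight 10+2+3=15, value 52+59+35=146
- A+B+D: weight 10+2+4=16, value 52+59+35=146
- B+D+E: weight 2+4+3=9, value 59+35+35=129
- B+C+E: weight 2+9+3=14, value 59+32+35=126
Best: $146.

$146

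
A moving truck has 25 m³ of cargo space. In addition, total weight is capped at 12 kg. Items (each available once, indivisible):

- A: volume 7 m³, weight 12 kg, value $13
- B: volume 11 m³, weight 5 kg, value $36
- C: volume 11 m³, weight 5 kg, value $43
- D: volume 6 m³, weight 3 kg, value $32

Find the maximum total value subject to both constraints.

Feasible sets respecting both limits:
- B+C: volume 22, weight 10, value 79
- C+D: volume 17, weight 8, value 75
- B+D: volume 17, weight 8, value 68
Best: $79.

$79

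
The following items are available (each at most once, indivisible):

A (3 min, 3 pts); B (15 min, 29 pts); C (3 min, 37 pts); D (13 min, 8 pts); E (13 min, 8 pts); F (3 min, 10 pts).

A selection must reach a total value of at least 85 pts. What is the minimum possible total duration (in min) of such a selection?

37

Subsets with value ≥ 85, sorted by total duration:
- A+B+C+D+F: duration 37, value 87
- A+B+C+E+F: duration 37, value 87
Minimum duration: 37 min.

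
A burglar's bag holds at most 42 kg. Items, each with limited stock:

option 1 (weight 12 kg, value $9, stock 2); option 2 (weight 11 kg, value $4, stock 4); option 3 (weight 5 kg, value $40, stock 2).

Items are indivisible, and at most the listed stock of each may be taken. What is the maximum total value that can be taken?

Best selections within weight 42 and stock limits:
- 2×option 1 + 2×option 3: weight 34, value 98
- 1×option 1 + 1×option 2 + 2×option 3: weight 33, value 93
Best: $98.

$98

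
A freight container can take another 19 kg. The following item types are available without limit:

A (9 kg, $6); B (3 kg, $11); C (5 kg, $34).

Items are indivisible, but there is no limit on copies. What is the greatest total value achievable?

$113

Best value-per-unit is C at 34/5; filling with it alone gives 3×34 = 102.
Optimal mix: 1×B + 3×C → weight 18, value 113.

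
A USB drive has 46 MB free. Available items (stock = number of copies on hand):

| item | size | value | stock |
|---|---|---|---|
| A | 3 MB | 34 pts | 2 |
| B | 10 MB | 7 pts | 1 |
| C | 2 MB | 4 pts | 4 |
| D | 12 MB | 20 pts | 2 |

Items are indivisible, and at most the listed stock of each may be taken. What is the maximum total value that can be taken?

Top feasible selections:
- 2×A + 1×B + 3×C + 2×D: size 46, value 127
- 2×A + 4×C + 2×D: size 38, value 124
- 2×A + 1×B + 2×C + 2×D: size 44, value 123
- 2×A + 3×C + 2×D: size 36, value 120
Best: 127 pts.

127 pts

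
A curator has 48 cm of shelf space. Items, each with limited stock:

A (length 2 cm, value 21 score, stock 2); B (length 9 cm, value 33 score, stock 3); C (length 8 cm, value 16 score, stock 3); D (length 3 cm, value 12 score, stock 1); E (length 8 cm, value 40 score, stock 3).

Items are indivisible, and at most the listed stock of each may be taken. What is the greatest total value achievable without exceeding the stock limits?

Top feasible selections:
- 2×A + 2×B + 3×E: length 46, value 228
- 2×A + 1×B + 1×C + 1×D + 3×E: length 48, value 223
- 2×A + 3×B + 2×E: length 47, value 221
Best: 228 score.

228 score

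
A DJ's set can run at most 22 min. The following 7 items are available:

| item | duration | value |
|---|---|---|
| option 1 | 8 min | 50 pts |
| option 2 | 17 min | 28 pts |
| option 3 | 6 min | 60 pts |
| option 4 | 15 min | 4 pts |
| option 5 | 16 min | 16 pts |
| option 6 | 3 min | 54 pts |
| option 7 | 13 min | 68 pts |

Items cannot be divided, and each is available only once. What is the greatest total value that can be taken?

Check high-value combinations within 22 min:
- option 3+option 6+option 7: duration 6+3+13=22, value 60+54+68=182
- option 1+option 3+option 6: duration 8+6+3=17, value 50+60+54=164
- option 3+option 7: duration 6+13=19, value 60+68=128
Best: 182 pts.

182 pts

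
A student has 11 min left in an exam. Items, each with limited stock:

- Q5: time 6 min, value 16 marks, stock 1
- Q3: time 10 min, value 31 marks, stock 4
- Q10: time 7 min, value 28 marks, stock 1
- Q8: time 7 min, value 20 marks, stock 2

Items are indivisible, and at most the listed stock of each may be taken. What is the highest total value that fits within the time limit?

Best selections within time 11 and stock limits:
- 1×Q3: time 10, value 31
- 1×Q10: time 7, value 28
Best: 31 marks.

31 marks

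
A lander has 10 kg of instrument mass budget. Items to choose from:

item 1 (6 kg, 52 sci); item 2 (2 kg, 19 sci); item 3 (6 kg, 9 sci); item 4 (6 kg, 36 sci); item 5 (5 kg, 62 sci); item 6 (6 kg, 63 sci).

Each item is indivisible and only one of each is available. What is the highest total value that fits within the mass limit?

Check high-value combinations within 10 kg:
- item 2+item 6: mass 2+6=8, value 19+63=82
- item 2+item 5: mass 2+5=7, value 19+62=81
- item 1+item 2: mass 6+2=8, value 52+19=71
Best: 82 sci.

82 sci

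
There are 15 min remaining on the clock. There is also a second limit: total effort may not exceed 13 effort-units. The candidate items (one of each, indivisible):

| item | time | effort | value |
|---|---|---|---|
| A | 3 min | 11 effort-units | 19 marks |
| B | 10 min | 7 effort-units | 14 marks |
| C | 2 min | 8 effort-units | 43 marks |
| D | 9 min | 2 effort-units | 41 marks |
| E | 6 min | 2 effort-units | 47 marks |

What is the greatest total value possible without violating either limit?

90 marks

Feasible sets respecting both limits:
- C+E: time 8, effort 10, value 90
- D+E: time 15, effort 4, value 88
- C+D: time 11, effort 10, value 84
- A+E: time 9, effort 13, value 66
Best: 90 marks.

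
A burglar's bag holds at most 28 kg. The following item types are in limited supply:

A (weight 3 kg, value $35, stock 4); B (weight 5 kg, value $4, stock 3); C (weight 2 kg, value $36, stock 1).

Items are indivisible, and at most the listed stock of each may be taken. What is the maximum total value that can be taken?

$184

Best selections within weight 28 and stock limits:
- 4×A + 2×B + 1×C: weight 24, value 184
- 4×A + 1×B + 1×C: weight 19, value 180
- 4×A + 1×C: weight 14, value 176
Best: $184.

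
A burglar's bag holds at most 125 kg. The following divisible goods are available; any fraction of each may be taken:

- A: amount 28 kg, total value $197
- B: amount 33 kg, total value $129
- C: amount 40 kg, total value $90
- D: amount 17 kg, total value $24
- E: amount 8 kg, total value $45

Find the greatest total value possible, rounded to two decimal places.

Take in order of value per unit:
- A (197/28 per unit): all 28 → value 197, running total 197.00
- E (45/8 per unit): all 8 → value 45, running total 242.00
- B (129/33 per unit): all 33 → value 129, running total 371.00
- C (90/40 per unit): all 40 → value 90, running total 461.00
- D (24/17 per unit): 16 of 17 → value 16×24/17 = 22.5882, running total 483.59
Total 483.59.

483.59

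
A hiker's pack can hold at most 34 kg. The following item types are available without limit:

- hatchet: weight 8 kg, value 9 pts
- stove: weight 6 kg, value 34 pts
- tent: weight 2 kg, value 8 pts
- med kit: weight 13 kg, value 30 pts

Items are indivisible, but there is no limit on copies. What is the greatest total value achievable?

186 pts

Best value-per-unit is stove at 34/6; filling with it alone gives 5×34 = 170.
Optimal mix: 5×stove + 2×tent → weight 34, value 186.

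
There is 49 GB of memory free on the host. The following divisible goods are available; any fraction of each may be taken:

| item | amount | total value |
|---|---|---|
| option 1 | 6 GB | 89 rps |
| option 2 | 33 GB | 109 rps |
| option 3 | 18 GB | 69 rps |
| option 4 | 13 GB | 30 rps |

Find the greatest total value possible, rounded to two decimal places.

240.58

Take in order of value per unit:
- option 1 (89/6 per unit): all 6 → value 89, running total 89.00
- option 3 (69/18 per unit): all 18 → value 69, running total 158.00
- option 2 (109/33 per unit): 25 of 33 → value 25×109/33 = 82.5758, running total 240.58
Total 240.58.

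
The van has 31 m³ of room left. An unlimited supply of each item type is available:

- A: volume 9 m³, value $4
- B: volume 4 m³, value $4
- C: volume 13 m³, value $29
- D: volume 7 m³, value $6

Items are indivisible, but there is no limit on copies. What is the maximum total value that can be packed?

$62

Best value-per-unit is C at 29/13; filling with it alone gives 2×29 = 58.
Optimal mix: 1×B + 2×C → volume 30, value 62.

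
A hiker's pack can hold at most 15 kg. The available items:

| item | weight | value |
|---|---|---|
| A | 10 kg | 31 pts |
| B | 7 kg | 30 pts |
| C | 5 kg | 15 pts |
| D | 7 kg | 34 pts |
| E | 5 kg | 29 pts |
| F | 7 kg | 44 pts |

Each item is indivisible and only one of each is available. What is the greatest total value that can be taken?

Check high-value combinations within 15 kg:
- D+F: weight 7+7=14, value 34+44=78
- B+F: weight 7+7=14, value 30+44=74
- E+F: weight 5+7=12, value 29+44=73
- B+D: weight 7+7=14, value 30+34=64
- D+E: weight 7+5=12, value 34+29=63
Best: 78 pts.

78 pts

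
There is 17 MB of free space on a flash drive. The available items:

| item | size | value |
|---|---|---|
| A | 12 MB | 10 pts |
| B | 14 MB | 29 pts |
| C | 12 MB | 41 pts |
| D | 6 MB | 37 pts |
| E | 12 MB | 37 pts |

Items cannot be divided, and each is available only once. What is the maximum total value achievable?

Check high-value combinations within 17 MB:
- C: size 12, value 41
- D: size 6, value 37
- E: size 12, value 37
Best: 41 pts.

41 pts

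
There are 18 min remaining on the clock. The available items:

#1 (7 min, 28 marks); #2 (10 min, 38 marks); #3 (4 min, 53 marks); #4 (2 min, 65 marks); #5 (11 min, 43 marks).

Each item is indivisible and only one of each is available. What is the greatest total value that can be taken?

Check high-value combinations within 18 min:
- #3+#4+#5: time 4+2+11=17, value 53+65+43=161
- #2+#3+#4: time 10+4+2=16, value 38+53+65=156
- #1+#3+#4: time 7+4+2=13, value 28+53+65=146
Best: 161 marks.

161 marks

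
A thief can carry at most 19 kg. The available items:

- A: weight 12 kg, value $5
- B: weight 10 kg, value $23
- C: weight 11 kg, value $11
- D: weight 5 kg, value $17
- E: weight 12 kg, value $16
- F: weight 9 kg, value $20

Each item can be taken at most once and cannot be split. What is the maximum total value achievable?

$43

Check high-value combinations within 19 kg:
- B+F: weight 10+9=19, value 23+20=43
- B+D: weight 10+5=15, value 23+17=40
- D+F: weight 5+9=14, value 17+20=37
- D+E: weight 5+12=17, value 17+16=33
- C+D: weight 11+5=16, value 11+17=28
Best: $43.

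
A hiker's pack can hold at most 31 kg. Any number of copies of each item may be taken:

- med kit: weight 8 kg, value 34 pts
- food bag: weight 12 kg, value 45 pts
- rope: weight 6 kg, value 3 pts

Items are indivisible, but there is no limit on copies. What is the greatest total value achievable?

Best value-per-unit is med kit at 34/8; filling with it alone gives 3×34 = 102.
Optimal mix: 2×med kit + 1×food bag → weight 28, value 113.

113 pts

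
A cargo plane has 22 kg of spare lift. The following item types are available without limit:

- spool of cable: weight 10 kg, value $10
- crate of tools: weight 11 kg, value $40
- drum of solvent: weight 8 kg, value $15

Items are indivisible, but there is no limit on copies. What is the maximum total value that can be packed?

$80

Best value-per-unit is crate of tools at 40/11, and filling with it alone uses weight 2×11=22. No mix of the others beats 2×40 = 80.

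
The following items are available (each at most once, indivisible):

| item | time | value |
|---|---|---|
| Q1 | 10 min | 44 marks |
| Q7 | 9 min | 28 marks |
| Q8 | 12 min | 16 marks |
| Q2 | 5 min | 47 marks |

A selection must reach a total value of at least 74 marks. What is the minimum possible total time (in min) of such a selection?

14

Subsets with value ≥ 74, sorted by total time:
- Q7+Q2: time 14, value 75
- Q1+Q2: time 15, value 91
Minimum time: 14 min.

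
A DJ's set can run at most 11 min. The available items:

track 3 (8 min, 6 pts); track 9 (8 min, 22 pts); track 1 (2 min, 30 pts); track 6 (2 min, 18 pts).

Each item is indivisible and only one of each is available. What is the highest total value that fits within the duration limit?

This is a 0/1 knapsack; check combinations near the capacity.
- track 9+track 1: duration 8+2=10, value 22+30=52
- track 1+track 6: duration 2+2=4, value 30+18=48
- track 9+track 6: duration 8+2=10, value 22+18=40
- track 3+track 1: duration 8+2=10, value 6+30=36
Best: 52 pts.

52 pts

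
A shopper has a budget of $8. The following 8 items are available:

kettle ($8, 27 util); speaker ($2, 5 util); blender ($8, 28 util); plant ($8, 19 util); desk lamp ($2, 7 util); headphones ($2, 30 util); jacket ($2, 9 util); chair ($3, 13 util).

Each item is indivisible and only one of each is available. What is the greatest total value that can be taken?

52 util

Check high-value combinations within $8:
- headphones+jacket+chair: cost 2+2+3=7, value 30+9+13=52
- speaker+desk lamp+headphones+jacket: cost 2+2+2+2=8, value 5+7+30+9=51
- desk lamp+headphones+chair: cost 2+2+3=7, value 7+30+13=50
- speaker+headphones+chair: cost 2+2+3=7, value 5+30+13=48
Best: 52 util.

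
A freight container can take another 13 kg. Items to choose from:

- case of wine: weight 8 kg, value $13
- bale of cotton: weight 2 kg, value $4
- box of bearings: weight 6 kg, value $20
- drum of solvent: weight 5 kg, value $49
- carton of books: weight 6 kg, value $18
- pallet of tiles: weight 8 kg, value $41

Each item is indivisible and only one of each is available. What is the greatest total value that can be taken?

This is a 0/1 knapsack; check combinations near the capacity.
- drum of solvent+pallet of tiles: weight 5+8=13, value 49+41=90
- bale of cotton+box of bearings+drum of solvent: weight 2+6+5=13, value 4+20+49=73
- bale of cotton+drum of solvent+carton of books: weight 2+5+6=13, value 4+49+18=71
- box of bearings+drum of solvent: weight 6+5=11, value 20+49=69
Best: $90.

$90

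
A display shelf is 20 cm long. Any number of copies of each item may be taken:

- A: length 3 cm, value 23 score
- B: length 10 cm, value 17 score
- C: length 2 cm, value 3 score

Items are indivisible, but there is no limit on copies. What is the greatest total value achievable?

Best value-per-unit is A at 23/3; filling with it alone gives 6×23 = 138.
Optimal mix: 6×A + 1×C → length 20, value 141.

141 score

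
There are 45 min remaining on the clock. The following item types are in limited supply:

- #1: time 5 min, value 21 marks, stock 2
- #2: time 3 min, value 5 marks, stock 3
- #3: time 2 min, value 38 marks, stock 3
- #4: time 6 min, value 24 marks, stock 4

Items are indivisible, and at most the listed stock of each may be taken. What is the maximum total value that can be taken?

Best selections within time 45 and stock limits:
- 2×#1 + 1×#2 + 3×#3 + 4×#4: time 43, value 257
- 2×#1 + 3×#3 + 4×#4: time 40, value 252
- 1×#1 + 3×#2 + 3×#3 + 4×#4: time 44, value 246
- 2×#1 + 3×#2 + 3×#3 + 3×#4: time 43, value 243
Best: 257 marks.

257 marks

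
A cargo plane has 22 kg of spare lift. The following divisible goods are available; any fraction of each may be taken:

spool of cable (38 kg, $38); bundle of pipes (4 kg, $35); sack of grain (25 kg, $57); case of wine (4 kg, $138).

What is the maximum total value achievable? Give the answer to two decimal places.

204.92

Take in order of value per unit:
- case of wine (138/4 per unit): all 4 → value 138, running total 138.00
- bundle of pipes (35/4 per unit): all 4 → value 35, running total 173.00
- sack of grain (57/25 per unit): 14 of 25 → value 14×57/25 = 31.9200, running total 204.92
Total 204.92.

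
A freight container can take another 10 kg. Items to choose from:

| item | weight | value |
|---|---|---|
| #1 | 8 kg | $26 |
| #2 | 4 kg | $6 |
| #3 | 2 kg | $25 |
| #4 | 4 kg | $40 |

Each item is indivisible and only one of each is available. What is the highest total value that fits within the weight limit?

$71

This is a 0/1 knapsack; check combinations near the capacity.
- #2+#3+#4: weight 4+2+4=10, value 6+25+40=71
- #3+#4: weight 2+4=6, value 25+40=65
- #1+#3: weight 8+2=10, value 26+25=51
- #2+#4: weight 4+4=8, value 6+40=46
- #4: weight 4, value 40
Best: $71.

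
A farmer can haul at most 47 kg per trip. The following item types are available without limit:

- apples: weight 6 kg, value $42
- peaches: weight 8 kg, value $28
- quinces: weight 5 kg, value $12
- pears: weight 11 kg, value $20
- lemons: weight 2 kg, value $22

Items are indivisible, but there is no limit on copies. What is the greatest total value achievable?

Best value-per-unit is lemons at 22/2, and filling with it alone uses weight 23×2=46. No mix of the others beats 23×22 = 506.

$506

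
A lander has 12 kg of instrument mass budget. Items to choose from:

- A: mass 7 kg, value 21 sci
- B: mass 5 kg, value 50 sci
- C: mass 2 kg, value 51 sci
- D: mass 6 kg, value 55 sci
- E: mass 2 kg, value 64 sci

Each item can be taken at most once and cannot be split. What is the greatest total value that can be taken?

Check high-value combinations within 12 kg:
- C+D+E: mass 2+6+2=10, value 51+55+64=170
- B+C+E: mass 5+2+2=9, value 50+51+64=165
- A+C+E: mass 7+2+2=11, value 21+51+64=136
- D+E: mass 6+2=8, value 55+64=119
Best: 170 sci.

170 sci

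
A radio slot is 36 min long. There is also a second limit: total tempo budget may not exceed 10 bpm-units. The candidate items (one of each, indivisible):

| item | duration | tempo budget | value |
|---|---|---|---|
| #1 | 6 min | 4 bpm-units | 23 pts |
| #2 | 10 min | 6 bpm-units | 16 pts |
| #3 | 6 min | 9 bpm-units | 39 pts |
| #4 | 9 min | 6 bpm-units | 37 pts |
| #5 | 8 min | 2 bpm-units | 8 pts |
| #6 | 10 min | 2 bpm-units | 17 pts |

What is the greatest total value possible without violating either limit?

Feasible sets respecting both limits:
- #4+#5+#6: duration 27, tempo budget 10, value 62
- #1+#4: duration 15, tempo budget 10, value 60
- #4+#6: duration 19, tempo budget 8, value 54
Best: 62 pts.

62 pts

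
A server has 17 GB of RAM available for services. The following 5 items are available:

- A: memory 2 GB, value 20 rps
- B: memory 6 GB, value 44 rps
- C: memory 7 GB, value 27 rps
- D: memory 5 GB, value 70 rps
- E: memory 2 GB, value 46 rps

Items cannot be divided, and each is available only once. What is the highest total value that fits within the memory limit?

180 rps

This is a 0/1 knapsack; check combinations near the capacity.
- A+B+D+E: memory 2+6+5+2=15, value 20+44+70+46=180
- A+C+D+E: memory 2+7+5+2=16, value 20+27+70+46=163
- B+D+E: memory 6+5+2=13, value 44+70+46=160
Best: 180 rps.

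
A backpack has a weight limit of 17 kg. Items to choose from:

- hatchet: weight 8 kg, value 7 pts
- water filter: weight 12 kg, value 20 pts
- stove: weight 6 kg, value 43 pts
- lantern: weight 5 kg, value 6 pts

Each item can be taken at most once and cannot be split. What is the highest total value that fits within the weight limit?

50 pts

Check high-value combinations within 17 kg:
- hatchet+stove: weight 8+6=14, value 7+43=50
- stove+lantern: weight 6+5=11, value 43+6=49
- stove: weight 6, value 43
- water filter+lantern: weight 12+5=17, value 20+6=26
Best: 50 pts.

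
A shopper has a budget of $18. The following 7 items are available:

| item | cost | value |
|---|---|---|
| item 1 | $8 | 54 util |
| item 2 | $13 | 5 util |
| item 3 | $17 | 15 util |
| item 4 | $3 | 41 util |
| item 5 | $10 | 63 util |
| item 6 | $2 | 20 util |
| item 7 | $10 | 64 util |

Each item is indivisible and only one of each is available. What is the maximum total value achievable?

Check high-value combinations within $18:
- item 4+item 6+item 7: cost 3+2+10=15, value 41+20+64=125
- item 4+item 5+item 6: cost 3+10+2=15, value 41+63+20=124
- item 1+item 7: cost 8+10=18, value 54+64=118
- item 1+item 5: cost 8+10=18, value 54+63=117
- item 1+item 4+item 6: cost 8+3+2=13, value 54+41+20=115
Best: 125 util.

125 util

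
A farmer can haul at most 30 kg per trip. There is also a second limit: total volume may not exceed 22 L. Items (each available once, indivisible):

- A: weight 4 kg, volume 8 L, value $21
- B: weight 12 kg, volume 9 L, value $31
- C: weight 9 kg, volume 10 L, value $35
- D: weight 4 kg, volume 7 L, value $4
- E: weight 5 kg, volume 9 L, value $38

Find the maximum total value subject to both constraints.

$73

Feasible sets respecting both limits:
- C+E: weight 14, volume 19, value 73
- B+E: weight 17, volume 18, value 69
- B+C: weight 21, volume 19, value 66
- A+E: weight 9, volume 17, value 59
Best: $73.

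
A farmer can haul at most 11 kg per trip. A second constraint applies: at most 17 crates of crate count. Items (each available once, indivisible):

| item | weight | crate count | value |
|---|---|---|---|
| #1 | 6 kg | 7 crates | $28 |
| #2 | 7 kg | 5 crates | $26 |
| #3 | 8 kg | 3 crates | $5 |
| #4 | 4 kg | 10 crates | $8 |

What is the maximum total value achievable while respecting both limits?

$36

Feasible sets respecting both limits:
- #1+#4: weight 10, crate count 17, value 36
- #2+#4: weight 11, crate count 15, value 34
- #1: weight 6, crate count 7, value 28
Best: $36.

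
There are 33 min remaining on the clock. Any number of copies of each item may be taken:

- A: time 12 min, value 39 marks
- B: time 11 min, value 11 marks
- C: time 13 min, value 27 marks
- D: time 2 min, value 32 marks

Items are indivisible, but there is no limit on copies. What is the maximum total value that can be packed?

Best value-per-unit is D at 32/2, and filling with it alone uses time 16×2=32. No mix of the others beats 16×32 = 512.

512 marks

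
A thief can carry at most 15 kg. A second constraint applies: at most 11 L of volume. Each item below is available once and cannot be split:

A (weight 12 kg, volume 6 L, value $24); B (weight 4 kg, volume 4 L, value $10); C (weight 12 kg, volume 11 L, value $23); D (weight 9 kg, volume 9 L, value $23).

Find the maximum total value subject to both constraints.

Feasible sets respecting both limits:
- A: weight 12, volume 6, value 24
- C: weight 12, volume 11, value 23
- D: weight 9, volume 9, value 23
- B: weight 4, volume 4, value 10
Best: $24.

$24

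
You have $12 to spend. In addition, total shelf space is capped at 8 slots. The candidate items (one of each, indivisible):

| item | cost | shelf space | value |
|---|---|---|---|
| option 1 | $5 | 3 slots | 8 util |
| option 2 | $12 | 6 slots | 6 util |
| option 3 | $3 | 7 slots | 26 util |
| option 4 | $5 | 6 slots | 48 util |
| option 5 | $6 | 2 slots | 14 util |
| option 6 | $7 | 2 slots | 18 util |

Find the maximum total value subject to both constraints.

66 util

Feasible sets respecting both limits:
- option 4+option 6: cost 12, shelf space 8, value 66
- option 4+option 5: cost 11, shelf space 8, value 62
- option 4: cost 5, shelf space 6, value 48
- option 3: cost 3, shelf space 7, value 26
Best: 66 util.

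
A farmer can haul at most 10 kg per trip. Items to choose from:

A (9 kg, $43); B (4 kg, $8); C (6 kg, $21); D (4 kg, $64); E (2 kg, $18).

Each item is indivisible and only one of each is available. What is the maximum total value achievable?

$90

This is a 0/1 knapsack; check combinations near the capacity.
- B+D+E: weight 4+4+2=10, value 8+64+18=90
- C+D: weight 6+4=10, value 21+64=85
- D+E: weight 4+2=6, value 64+18=82
Best: $90.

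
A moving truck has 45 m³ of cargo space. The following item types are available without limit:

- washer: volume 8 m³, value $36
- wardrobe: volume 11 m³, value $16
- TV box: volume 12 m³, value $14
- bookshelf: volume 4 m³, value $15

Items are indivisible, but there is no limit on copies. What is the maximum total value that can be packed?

$195

Best value-per-unit is washer at 36/8; filling with it alone gives 5×36 = 180.
Optimal mix: 5×washer + 1×bookshelf → volume 44, value 195.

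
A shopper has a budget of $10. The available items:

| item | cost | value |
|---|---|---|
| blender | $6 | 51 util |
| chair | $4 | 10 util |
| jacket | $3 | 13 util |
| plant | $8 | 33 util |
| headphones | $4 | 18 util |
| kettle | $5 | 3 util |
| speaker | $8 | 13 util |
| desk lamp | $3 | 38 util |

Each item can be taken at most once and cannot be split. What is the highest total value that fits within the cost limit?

89 util

Check high-value combinations within $10:
- blender+desk lamp: cost 6+3=9, value 51+38=89
- blender+headphones: cost 6+4=10, value 51+18=69
- jacket+headphones+desk lamp: cost 3+4+3=10, value 13+18+38=69
- blender+jacket: cost 6+3=9, value 51+13=64
- blender+chair: cost 6+4=10, value 51+10=61
Best: 89 util.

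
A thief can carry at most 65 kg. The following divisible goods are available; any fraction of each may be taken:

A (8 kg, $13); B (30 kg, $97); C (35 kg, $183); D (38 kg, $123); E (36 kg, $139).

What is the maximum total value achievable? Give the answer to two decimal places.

298.83

Take in order of value per unit:
- C (183/35 per unit): all 35 → value 183, running total 183.00
- E (139/36 per unit): 30 of 36 → value 30×139/36 = 115.8333, running total 298.83
Total 298.83.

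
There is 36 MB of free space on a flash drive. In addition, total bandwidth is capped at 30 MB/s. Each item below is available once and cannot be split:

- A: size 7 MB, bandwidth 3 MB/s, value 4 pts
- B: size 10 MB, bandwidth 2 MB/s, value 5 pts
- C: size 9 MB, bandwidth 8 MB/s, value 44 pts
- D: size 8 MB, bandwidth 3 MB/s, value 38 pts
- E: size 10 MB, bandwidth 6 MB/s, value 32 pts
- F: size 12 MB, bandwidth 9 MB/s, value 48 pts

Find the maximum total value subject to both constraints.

Feasible sets respecting both limits:
- A+C+D+F: size 36, bandwidth 23, value 134
- C+D+F: size 29, bandwidth 20, value 130
- C+E+F: size 31, bandwidth 23, value 124
- A+C+D+E: size 34, bandwidth 20, value 118
Best: 134 pts.

134 pts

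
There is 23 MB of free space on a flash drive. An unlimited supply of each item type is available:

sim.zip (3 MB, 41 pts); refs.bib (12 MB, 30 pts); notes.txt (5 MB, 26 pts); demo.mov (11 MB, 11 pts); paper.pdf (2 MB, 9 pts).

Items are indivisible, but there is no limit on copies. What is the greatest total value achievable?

Best value-per-unit is sim.zip at 41/3; filling with it alone gives 7×41 = 287.
Optimal mix: 7×sim.zip + 1×paper.pdf → size 23, value 296.

296 pts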